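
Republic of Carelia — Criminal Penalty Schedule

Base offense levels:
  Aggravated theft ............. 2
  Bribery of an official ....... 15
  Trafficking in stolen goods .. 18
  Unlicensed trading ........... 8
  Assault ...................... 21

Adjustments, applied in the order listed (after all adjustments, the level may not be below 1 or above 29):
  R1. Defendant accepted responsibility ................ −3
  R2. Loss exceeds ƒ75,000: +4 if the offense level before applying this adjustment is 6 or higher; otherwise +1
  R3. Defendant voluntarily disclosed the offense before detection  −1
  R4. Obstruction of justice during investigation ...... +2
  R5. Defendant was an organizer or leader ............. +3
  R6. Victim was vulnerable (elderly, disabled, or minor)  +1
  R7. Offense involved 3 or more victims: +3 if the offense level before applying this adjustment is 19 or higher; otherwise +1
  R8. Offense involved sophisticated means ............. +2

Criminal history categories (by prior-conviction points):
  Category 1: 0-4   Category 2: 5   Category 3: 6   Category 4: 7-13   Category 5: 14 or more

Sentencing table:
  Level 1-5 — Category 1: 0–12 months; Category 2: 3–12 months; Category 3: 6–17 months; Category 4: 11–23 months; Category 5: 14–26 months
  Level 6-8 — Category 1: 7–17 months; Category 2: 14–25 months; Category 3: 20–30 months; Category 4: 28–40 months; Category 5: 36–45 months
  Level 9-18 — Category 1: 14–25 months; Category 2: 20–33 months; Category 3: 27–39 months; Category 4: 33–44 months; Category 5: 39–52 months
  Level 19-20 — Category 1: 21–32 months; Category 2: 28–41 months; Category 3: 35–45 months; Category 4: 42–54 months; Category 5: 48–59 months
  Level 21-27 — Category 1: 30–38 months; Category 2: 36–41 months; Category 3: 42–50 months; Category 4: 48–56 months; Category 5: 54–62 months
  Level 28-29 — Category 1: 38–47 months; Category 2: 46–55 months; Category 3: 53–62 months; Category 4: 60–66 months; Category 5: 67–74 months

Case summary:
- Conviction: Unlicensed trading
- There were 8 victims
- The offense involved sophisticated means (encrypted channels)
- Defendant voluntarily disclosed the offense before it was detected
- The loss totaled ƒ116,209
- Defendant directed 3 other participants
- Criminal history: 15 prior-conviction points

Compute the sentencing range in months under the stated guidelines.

Base offense level for unlicensed trading: 8.
R1 does not apply.
R2 applies (level before this adjustment is 8 ≥ 6, so +4): 8 + 4 = 12.
R3 applies: 12 − 1 = 11.
R4 does not apply.
R5 applies: 11 + 3 = 14.
R7 applies (level before this adjustment is 14 < 19, so +1): 14 + 1 = 15.
R8 applies: 15 + 2 = 17.
Final offense level: 17.
Criminal history: 15 prior points → Category 5 (14+).
Level 17 falls in the 9-18 band.
Grid: Level 9-18 × Category 5 = 39-52 months.

39-52 months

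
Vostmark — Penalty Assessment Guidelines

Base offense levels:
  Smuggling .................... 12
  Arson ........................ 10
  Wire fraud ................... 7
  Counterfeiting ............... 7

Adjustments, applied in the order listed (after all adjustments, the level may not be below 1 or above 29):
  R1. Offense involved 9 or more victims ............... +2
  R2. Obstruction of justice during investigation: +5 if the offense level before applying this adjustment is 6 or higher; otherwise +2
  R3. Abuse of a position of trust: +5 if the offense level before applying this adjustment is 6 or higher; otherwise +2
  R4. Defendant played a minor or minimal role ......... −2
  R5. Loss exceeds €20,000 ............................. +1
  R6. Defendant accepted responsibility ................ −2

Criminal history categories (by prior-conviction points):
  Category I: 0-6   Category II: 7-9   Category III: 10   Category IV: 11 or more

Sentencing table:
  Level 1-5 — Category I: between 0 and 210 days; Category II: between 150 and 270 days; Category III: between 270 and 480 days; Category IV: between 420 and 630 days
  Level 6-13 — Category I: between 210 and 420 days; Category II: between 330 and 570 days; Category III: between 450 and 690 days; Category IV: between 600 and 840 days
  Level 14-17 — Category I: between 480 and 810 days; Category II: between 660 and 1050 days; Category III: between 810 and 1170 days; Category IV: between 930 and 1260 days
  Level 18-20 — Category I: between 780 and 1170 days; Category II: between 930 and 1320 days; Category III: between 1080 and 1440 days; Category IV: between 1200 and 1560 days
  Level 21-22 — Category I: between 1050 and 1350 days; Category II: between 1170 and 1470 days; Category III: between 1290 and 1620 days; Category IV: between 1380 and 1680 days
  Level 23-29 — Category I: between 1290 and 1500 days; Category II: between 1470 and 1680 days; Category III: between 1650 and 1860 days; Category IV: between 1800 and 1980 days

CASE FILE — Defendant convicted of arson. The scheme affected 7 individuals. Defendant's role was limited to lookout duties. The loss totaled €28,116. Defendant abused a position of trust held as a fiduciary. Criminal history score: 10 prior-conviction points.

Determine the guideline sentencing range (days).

Base offense level for arson: 10.
R1 does not apply.
R2 does not apply.
R3 applies (level before this adjustment is 10 ≥ 6, so +5): 10 + 5 = 15.
R4 applies: 15 − 2 = 13.
R5 applies: 13 + 1 = 14.
Final offense level: 14.
Criminal history: 10 prior points → Category III (10).
Level 14 falls in the 14-17 band.
Grid: Level 14-17 × Category III = 810-1170 days.

810-1170 days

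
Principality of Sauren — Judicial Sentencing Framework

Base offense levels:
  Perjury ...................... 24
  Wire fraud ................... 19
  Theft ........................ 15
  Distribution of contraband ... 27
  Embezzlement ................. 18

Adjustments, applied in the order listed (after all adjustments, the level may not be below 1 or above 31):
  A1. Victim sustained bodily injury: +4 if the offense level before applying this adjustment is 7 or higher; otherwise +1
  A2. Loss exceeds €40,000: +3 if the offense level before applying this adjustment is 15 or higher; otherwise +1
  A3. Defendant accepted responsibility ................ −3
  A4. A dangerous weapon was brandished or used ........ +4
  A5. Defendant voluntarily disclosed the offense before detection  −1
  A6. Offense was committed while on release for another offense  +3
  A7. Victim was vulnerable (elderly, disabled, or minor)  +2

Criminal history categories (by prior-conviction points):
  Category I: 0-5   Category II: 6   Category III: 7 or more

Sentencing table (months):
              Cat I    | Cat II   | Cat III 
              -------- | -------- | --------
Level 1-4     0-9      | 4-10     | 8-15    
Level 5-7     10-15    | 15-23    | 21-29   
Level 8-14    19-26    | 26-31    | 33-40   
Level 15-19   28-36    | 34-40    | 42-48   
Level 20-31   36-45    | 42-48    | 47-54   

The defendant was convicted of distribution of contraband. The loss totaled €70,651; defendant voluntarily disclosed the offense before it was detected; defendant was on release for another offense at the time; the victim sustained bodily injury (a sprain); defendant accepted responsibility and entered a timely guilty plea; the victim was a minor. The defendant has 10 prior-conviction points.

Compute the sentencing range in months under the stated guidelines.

Base offense level for distribution of contraband: 27.
A1 applies (level before this adjustment is 27 ≥ 7, so +4): 27 + 4 = 31.
A2 applies (level before this adjustment is 31 ≥ 15, so +3): 31 + 3 = 34.
A3 applies: 34 − 3 = 31.
A4 does not apply.
A5 applies: 31 − 1 = 30.
A6 applies: 30 + 3 = 33.
A7 applies: 33 + 2 = 35.
Level 35 exceeds the maximum of 31; capped at 31.
Final offense level: 31.
Criminal history: 10 prior points → Category III (7+).
Level 31 falls in the 20-31 band.
Grid: Level 20-31 × Category III = 47-54 months.

47-54 months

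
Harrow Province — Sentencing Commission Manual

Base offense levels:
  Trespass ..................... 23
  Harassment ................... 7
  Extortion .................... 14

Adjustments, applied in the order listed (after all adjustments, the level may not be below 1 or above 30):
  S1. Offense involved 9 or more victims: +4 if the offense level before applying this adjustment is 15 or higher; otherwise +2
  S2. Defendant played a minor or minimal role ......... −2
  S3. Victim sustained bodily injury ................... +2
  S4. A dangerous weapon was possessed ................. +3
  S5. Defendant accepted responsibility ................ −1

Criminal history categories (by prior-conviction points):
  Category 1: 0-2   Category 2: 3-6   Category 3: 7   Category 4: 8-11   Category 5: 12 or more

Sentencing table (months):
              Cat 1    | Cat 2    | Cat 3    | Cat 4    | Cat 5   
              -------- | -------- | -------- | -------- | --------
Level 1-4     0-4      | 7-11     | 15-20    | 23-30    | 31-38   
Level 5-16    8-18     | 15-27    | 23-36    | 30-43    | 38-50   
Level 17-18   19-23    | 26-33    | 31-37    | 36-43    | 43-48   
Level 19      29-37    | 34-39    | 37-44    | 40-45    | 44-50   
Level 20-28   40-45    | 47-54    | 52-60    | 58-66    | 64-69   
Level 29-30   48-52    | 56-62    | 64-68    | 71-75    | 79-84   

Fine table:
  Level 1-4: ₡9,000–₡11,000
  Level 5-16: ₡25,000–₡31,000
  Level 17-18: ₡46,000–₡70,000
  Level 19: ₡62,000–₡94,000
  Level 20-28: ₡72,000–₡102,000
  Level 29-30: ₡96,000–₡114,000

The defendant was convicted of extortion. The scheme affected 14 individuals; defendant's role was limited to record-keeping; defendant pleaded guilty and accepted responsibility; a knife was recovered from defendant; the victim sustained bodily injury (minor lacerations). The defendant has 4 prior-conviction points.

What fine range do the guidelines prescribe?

Base offense level for extortion: 14.
S1 applies (level before this adjustment is 14 < 15, so +2): 14 + 2 = 16.
S2 applies: 16 − 2 = 14.
S3 applies: 14 + 2 = 16.
S4 applies: 16 + 3 = 19.
S5 applies: 19 − 1 = 18.
Final offense level: 18.
Level 18 falls in the 17-18 band.
Fine table: Level 17-18 → ₡46,000–₡70,000.

₡46,000–₡70,000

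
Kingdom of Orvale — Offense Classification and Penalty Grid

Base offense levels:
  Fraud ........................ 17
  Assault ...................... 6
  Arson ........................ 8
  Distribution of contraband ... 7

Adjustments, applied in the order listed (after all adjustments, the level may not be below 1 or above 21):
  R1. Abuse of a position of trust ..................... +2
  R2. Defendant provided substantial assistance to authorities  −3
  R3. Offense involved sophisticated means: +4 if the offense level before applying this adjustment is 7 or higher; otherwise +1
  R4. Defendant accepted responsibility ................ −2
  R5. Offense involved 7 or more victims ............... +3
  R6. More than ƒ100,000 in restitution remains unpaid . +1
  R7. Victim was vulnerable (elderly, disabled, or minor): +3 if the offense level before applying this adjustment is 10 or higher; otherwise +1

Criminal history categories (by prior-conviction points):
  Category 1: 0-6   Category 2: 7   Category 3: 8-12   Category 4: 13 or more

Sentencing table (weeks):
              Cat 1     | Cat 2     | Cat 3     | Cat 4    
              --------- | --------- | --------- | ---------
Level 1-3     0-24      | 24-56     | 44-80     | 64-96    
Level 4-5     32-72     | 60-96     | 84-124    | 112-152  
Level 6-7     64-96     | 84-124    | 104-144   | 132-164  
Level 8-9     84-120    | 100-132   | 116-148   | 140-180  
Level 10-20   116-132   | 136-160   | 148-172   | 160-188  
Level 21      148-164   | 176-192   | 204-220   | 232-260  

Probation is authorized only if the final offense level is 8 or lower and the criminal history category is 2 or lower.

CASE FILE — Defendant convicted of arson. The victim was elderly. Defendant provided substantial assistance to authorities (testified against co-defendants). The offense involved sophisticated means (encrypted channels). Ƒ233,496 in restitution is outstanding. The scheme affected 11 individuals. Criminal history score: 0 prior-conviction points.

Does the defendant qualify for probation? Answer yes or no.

Base offense level for arson: 8.
R2 applies: 8 − 3 = 5.
R3 applies (level before this adjustment is 5 < 7, so +1): 5 + 1 = 6.
R4 does not apply.
R5 applies: 6 + 3 = 9.
R6 applies: 9 + 1 = 10.
R7 applies (level before this adjustment is 10 ≥ 10, so +3): 10 + 3 = 13.
Final offense level: 13.
Criminal history: 0 prior points → Category 1 (0-6).
Level 13 falls in the 10-20 band.
Grid: Level 10-20 × Category 1 = 116-132 weeks.
Probation check: level 13 > 8 and category 1 ≤ 2 → not eligible.

No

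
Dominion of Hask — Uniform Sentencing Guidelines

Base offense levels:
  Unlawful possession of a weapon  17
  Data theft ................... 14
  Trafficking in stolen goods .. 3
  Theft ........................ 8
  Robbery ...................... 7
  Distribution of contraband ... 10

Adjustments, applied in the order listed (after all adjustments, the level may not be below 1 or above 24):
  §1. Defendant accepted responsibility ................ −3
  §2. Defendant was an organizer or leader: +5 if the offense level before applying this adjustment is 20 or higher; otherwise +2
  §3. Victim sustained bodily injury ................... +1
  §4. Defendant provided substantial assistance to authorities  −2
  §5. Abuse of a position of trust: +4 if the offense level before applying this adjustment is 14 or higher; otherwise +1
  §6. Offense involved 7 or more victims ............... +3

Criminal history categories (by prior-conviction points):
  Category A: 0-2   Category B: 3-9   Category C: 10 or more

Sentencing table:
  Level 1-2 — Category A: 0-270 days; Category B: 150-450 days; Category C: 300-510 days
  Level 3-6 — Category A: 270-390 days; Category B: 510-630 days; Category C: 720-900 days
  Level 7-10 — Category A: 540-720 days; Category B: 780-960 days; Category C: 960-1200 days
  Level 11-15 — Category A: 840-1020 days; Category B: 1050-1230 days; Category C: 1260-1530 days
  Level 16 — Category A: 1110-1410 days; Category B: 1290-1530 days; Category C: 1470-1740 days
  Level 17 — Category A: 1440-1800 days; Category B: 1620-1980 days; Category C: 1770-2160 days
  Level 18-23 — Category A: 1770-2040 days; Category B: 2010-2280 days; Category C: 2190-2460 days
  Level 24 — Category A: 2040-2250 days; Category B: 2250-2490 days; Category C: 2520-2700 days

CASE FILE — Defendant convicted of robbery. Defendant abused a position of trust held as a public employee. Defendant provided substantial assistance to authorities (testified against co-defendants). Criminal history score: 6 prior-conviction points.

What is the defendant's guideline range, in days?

510-630 days

Base offense level for robbery: 7.
§1 does not apply.
§2 does not apply.
§4 applies: 7 − 2 = 5.
§5 applies (level before this adjustment is 5 < 14, so +1): 5 + 1 = 6.
Final offense level: 6.
Criminal history: 6 prior points → Category B (3-9).
Level 6 falls in the 3-6 band.
Grid: Level 3-6 × Category B = 510-630 days.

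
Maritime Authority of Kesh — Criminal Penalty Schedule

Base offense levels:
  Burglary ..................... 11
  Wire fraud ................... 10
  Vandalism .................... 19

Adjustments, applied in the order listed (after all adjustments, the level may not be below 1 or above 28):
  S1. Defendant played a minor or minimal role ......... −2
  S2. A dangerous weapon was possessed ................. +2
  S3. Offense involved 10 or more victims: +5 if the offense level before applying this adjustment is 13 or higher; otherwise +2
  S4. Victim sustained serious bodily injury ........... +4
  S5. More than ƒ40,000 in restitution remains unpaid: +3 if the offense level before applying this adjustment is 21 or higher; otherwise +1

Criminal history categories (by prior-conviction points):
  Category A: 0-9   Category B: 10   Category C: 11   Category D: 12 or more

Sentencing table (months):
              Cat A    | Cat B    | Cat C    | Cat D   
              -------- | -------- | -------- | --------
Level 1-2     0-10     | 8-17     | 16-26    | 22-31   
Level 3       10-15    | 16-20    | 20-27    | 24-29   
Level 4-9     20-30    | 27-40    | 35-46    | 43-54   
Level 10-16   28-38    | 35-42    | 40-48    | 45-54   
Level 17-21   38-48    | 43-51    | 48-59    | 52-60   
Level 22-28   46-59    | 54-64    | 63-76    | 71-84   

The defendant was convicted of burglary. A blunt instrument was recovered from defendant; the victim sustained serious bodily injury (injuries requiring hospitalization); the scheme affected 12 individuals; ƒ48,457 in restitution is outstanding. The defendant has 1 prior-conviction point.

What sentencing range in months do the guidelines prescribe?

Base offense level for burglary: 11.
S2 applies: 11 + 2 = 13.
S3 applies (level before this adjustment is 13 ≥ 13, so +5): 13 + 5 = 18.
S4 applies: 18 + 4 = 22.
S5 applies (level before this adjustment is 22 ≥ 21, so +3): 22 + 3 = 25.
Final offense level: 25.
Criminal history: 1 prior point → Category A (0-9).
Level 25 falls in the 22-28 band.
Grid: Level 22-28 × Category A = 46-59 months.

46-59 months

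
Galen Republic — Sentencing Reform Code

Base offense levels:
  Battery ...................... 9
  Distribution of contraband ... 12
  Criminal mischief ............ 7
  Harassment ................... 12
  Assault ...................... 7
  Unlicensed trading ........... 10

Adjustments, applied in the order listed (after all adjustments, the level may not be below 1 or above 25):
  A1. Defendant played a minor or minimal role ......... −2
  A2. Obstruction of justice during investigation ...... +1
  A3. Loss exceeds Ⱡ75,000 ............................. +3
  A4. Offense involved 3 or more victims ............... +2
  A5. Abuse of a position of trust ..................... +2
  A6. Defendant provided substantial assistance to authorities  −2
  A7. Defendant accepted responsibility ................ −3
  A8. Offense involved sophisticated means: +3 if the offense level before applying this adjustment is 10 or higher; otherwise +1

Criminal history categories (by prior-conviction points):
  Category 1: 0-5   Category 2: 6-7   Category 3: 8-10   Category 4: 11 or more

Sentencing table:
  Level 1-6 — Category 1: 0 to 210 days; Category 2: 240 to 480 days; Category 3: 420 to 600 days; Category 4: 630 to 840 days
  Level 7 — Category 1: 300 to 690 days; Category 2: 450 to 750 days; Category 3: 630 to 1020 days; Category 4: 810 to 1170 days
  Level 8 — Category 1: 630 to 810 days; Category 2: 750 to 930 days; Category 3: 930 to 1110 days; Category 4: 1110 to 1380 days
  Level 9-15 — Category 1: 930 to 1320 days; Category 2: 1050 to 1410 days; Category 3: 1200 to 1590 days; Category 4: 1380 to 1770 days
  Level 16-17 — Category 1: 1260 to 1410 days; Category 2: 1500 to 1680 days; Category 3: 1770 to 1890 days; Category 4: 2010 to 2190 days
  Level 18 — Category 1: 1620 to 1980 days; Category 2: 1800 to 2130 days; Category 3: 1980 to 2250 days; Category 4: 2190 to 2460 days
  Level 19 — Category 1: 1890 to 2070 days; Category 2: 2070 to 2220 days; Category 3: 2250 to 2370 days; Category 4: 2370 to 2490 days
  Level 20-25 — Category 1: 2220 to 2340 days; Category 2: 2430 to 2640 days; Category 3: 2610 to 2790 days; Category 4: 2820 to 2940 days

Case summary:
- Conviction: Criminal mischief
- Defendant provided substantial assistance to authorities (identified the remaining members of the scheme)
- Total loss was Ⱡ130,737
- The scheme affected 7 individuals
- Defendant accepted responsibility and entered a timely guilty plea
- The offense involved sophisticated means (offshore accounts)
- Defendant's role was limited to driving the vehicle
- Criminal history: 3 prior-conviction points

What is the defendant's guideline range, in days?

Base offense level for criminal mischief: 7.
A1 applies: 7 − 2 = 5.
A3 applies: 5 + 3 = 8.
A4 applies: 8 + 2 = 10.
A6 applies: 10 − 2 = 8.
A7 applies: 8 − 3 = 5.
A8 applies (level before this adjustment is 5 < 10, so +1): 5 + 1 = 6.
Final offense level: 6.
Criminal history: 3 prior points → Category 1 (0-5).
Level 6 falls in the 1-6 band.
Grid: Level 1-6 × Category 1 = 0-210 days.

0-210 days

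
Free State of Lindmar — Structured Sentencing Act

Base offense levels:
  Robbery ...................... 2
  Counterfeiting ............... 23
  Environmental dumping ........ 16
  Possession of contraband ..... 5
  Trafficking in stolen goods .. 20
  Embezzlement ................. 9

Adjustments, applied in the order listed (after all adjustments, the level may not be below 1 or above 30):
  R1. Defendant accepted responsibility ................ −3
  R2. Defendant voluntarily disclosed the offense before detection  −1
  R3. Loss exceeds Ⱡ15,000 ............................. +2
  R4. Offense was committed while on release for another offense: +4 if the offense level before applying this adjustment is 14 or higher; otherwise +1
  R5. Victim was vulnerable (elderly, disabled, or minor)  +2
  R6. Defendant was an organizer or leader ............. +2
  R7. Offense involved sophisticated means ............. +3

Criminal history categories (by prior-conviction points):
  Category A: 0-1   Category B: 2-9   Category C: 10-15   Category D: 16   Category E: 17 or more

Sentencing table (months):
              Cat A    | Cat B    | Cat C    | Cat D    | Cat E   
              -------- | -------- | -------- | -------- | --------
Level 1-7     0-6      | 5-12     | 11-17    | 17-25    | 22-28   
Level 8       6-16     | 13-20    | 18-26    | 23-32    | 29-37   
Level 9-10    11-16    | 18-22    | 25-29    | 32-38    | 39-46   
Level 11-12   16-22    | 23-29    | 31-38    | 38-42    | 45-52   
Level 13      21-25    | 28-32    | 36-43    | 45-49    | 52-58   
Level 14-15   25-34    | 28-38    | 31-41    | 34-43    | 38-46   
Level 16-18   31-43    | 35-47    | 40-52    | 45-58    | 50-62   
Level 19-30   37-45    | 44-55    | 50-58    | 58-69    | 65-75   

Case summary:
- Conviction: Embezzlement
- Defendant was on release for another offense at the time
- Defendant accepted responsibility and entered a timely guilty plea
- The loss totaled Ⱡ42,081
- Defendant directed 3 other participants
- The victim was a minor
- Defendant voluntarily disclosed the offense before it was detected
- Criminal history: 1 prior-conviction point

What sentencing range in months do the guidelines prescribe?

16-22 months

Base offense level for embezzlement: 9.
R1 applies: 9 − 3 = 6.
R2 applies: 6 − 1 = 5.
R3 applies: 5 + 2 = 7.
R4 applies (level before this adjustment is 7 < 14, so +1): 7 + 1 = 8.
R5 applies: 8 + 2 = 10.
R6 applies: 10 + 2 = 12.
R7 does not apply.
Final offense level: 12.
Criminal history: 1 prior point → Category A (0-1).
Level 12 falls in the 11-12 band.
Grid: Level 11-12 × Category A = 16-22 months.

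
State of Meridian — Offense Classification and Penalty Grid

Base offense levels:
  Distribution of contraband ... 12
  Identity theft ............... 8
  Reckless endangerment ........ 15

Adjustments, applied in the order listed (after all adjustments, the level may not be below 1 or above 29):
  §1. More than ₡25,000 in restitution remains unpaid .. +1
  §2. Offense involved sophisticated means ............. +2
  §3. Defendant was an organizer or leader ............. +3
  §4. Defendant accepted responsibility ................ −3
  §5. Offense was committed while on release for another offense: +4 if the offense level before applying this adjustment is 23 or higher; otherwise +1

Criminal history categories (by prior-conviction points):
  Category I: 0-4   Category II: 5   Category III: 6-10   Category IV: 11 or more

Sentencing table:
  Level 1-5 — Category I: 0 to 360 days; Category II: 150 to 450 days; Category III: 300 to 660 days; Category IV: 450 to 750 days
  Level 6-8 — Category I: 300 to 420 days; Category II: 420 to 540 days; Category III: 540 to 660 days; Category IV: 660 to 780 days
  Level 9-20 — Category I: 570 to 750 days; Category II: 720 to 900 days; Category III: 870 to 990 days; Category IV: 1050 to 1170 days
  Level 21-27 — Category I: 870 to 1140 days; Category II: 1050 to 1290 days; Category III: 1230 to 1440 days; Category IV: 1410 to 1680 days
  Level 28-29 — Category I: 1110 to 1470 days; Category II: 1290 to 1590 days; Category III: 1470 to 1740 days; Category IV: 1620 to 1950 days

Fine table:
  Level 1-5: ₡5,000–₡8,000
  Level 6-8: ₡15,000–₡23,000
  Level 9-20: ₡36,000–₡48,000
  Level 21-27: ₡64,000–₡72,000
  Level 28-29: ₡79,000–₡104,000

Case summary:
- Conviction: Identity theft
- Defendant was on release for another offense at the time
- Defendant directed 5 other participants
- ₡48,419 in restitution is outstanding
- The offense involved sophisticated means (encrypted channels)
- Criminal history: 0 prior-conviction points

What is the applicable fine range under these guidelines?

Base offense level for identity theft: 8.
§1 applies: 8 + 1 = 9.
§2 applies: 9 + 2 = 11.
§3 applies: 11 + 3 = 14.
§4 does not apply.
§5 applies (level before this adjustment is 14 < 23, so +1): 14 + 1 = 15.
Final offense level: 15.
Level 15 falls in the 9-20 band.
Fine table: Level 9-20 → ₡36,000–₡48,000.

₡36,000–₡48,000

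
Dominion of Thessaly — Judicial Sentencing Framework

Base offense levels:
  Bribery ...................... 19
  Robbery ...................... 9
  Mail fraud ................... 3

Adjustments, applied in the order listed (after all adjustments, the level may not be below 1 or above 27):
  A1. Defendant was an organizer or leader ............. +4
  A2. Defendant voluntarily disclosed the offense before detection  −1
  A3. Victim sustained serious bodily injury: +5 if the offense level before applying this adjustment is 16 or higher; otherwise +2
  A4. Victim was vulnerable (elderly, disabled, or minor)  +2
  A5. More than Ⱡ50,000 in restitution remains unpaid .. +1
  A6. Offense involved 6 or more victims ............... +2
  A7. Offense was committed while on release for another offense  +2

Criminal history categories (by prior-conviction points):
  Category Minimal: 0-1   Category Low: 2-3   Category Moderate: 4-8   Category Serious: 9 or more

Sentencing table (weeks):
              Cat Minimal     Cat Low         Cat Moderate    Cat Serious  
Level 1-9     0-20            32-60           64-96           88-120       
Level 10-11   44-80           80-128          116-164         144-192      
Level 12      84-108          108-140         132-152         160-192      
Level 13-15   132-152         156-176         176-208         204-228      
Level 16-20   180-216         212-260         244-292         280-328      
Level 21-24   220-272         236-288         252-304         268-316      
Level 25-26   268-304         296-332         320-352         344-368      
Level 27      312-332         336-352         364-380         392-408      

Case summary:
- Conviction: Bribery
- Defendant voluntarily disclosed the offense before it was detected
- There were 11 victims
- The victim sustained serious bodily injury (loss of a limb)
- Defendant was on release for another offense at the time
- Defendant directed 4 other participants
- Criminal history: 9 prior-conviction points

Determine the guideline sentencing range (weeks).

392-408 weeks

Base offense level for bribery: 19.
A1 applies: 19 + 4 = 23.
A2 applies: 23 − 1 = 22.
A3 applies (level before this adjustment is 22 ≥ 16, so +5): 22 + 5 = 27.
A4 does not apply.
A6 applies: 27 + 2 = 29.
A7 applies: 29 + 2 = 31.
Level 31 exceeds the maximum of 27; capped at 27.
Final offense level: 27.
Criminal history: 9 prior points → Category Serious (9+).
Level 27 falls in the 27 band.
Grid: Level 27 × Category Serious = 392-408 weeks.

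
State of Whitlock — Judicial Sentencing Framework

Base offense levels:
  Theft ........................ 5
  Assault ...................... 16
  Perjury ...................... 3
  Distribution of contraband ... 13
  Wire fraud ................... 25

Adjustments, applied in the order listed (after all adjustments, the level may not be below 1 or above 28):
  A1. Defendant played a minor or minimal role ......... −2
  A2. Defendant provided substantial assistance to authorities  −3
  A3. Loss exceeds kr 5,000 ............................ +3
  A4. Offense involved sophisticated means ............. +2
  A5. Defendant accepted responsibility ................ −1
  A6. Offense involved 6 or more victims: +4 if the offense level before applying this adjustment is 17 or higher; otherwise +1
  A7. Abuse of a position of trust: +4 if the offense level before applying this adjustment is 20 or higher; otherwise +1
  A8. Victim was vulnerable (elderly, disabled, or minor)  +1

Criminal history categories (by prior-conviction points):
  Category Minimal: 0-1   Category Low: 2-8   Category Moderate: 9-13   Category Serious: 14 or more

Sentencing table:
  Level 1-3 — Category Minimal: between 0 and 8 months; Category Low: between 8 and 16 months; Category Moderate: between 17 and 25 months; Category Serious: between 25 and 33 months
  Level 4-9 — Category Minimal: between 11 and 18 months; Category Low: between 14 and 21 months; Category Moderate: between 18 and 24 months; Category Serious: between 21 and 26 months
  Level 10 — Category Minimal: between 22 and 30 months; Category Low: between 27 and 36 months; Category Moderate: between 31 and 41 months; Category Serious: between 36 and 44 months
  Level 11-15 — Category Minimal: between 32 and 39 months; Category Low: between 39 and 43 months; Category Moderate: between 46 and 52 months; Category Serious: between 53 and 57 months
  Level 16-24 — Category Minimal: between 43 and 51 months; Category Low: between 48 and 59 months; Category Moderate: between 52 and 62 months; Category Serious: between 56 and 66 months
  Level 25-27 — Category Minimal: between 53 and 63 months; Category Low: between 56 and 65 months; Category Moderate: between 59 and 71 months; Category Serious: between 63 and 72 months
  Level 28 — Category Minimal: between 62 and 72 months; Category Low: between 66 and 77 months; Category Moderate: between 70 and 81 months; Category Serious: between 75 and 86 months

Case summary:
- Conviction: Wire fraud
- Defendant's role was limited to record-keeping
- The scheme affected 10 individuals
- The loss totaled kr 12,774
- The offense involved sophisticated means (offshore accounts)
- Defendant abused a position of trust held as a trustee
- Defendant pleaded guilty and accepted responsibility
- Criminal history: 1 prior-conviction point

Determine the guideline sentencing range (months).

62-72 months

Base offense level for wire fraud: 25.
A1 applies: 25 − 2 = 23.
A3 applies: 23 + 3 = 26.
A4 applies: 26 + 2 = 28.
A5 applies: 28 − 1 = 27.
A6 applies (level before this adjustment is 27 ≥ 17, so +4): 27 + 4 = 31.
A7 applies (level before this adjustment is 31 ≥ 20, so +4): 31 + 4 = 35.
A8 does not apply.
Level 35 exceeds the maximum of 28; capped at 28.
Final offense level: 28.
Criminal history: 1 prior point → Category Minimal (0-1).
Level 28 falls in the 28 band.
Grid: Level 28 × Category Minimal = 62-72 months.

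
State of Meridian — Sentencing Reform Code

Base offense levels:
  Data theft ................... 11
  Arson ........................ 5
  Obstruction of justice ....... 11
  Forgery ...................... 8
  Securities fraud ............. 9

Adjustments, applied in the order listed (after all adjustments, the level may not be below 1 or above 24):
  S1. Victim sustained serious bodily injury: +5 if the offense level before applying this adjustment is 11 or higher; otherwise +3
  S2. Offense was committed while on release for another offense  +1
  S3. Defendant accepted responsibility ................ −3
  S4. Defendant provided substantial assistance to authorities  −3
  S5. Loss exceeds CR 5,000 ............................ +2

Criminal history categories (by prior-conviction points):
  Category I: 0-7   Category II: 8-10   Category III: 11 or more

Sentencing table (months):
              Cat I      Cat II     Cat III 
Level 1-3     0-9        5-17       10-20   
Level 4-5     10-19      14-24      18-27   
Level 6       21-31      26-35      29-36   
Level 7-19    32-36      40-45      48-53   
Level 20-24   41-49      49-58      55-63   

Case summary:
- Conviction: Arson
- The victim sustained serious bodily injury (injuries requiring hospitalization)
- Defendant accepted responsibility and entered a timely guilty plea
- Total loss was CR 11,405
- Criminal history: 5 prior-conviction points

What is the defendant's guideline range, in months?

32-36 months

Base offense level for arson: 5.
S1 applies (level before this adjustment is 5 < 11, so +3): 5 + 3 = 8.
S3 applies: 8 − 3 = 5.
S4 does not apply.
S5 applies: 5 + 2 = 7.
Final offense level: 7.
Criminal history: 5 prior points → Category I (0-7).
Level 7 falls in the 7-19 band.
Grid: Level 7-19 × Category I = 32-36 months.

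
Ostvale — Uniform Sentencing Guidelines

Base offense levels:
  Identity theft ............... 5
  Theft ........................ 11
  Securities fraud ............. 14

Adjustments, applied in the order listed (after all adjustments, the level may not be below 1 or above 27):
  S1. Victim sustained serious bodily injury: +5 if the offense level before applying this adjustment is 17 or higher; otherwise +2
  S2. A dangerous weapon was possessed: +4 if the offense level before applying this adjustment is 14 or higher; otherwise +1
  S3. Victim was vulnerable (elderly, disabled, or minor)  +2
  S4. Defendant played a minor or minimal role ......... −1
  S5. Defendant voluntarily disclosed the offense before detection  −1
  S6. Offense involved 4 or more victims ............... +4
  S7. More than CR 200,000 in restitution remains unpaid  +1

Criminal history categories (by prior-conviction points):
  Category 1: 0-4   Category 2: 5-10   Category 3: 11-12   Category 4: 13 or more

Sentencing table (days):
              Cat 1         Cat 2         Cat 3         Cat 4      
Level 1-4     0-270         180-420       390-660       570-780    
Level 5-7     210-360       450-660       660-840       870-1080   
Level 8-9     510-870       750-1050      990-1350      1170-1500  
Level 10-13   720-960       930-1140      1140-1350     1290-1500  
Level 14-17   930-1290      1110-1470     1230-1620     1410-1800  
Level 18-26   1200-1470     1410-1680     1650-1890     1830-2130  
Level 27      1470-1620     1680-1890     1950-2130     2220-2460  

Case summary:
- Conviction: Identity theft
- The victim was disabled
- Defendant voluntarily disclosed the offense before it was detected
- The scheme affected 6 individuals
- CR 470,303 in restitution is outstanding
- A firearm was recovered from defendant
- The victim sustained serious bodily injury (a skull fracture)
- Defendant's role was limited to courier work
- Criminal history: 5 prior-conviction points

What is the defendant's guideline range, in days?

Base offense level for identity theft: 5.
S1 applies (level before this adjustment is 5 < 17, so +2): 5 + 2 = 7.
S2 applies (level before this adjustment is 7 < 14, so +1): 7 + 1 = 8.
S3 applies: 8 + 2 = 10.
S4 applies: 10 − 1 = 9.
S5 applies: 9 − 1 = 8.
S6 applies: 8 + 4 = 12.
S7 applies: 12 + 1 = 13.
Final offense level: 13.
Criminal history: 5 prior points → Category 2 (5-10).
Level 13 falls in the 10-13 band.
Grid: Level 10-13 × Category 2 = 930-1140 days.

930-1140 days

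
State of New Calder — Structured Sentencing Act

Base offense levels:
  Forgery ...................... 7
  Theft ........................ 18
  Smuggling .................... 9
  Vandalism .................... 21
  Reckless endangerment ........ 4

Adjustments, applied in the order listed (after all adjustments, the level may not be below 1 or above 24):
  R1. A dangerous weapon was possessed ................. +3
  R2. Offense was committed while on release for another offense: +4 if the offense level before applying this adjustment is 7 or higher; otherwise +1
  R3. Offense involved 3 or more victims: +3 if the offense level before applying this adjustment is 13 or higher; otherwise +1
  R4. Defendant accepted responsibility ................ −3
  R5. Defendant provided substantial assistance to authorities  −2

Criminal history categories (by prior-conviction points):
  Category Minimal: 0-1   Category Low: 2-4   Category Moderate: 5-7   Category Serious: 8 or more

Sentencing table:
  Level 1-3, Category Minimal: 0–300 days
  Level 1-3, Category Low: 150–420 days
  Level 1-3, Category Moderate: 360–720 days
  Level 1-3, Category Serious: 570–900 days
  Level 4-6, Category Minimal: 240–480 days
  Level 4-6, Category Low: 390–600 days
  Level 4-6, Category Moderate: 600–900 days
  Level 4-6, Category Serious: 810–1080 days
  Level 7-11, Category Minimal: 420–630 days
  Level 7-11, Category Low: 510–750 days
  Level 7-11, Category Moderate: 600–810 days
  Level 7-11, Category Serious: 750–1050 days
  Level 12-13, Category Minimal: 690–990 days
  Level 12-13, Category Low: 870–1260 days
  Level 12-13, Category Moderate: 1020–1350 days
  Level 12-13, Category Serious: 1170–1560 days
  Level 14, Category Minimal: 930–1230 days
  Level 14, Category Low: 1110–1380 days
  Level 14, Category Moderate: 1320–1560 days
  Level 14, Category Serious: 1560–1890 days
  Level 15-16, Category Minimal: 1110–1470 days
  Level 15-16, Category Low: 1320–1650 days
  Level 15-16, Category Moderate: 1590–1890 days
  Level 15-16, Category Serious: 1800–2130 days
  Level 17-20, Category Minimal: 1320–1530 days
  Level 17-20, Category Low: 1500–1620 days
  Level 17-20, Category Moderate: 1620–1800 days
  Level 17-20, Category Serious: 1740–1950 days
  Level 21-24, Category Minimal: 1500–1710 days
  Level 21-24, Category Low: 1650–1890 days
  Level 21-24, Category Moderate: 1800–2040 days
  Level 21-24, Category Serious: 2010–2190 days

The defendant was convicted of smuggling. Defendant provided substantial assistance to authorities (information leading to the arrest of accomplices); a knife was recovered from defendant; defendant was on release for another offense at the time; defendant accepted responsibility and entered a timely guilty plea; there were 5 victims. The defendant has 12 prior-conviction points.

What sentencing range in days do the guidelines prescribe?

1560-1890 days

Base offense level for smuggling: 9.
R1 applies: 9 + 3 = 12.
R2 applies (level before this adjustment is 12 ≥ 7, so +4): 12 + 4 = 16.
R3 applies (level before this adjustment is 16 ≥ 13, so +3): 16 + 3 = 19.
R4 applies: 19 − 3 = 16.
R5 applies: 16 − 2 = 14.
Final offense level: 14.
Criminal history: 12 prior points → Category Serious (8+).
Level 14 falls in the 14 band.
Grid: Level 14 × Category Serious = 1560-1890 days.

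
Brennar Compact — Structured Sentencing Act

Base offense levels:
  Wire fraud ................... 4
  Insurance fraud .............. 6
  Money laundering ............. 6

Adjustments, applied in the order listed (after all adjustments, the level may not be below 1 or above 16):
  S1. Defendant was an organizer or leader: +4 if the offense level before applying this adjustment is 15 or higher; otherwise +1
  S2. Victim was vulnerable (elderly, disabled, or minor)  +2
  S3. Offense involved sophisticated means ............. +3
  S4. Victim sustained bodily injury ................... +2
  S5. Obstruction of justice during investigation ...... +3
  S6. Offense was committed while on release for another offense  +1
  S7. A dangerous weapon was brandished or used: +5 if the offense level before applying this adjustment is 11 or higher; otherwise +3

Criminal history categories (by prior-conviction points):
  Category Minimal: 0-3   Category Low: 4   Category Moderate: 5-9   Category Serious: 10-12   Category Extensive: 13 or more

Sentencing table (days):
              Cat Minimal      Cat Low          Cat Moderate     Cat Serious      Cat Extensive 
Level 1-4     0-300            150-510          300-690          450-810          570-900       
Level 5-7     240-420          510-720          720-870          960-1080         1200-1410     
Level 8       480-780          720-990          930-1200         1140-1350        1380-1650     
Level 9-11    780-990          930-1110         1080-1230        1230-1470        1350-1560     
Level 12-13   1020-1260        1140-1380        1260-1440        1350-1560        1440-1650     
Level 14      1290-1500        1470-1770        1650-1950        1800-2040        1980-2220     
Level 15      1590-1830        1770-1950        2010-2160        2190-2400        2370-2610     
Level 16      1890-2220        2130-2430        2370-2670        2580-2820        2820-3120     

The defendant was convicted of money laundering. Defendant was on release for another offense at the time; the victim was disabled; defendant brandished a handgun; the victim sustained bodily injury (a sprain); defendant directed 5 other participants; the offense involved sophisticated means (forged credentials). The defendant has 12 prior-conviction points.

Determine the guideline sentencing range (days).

2580-2820 days

Base offense level for money laundering: 6.
S1 applies (level before this adjustment is 6 < 15, so +1): 6 + 1 = 7.
S2 applies: 7 + 2 = 9.
S3 applies: 9 + 3 = 12.
S4 applies: 12 + 2 = 14.
S5 does not apply.
S6 applies: 14 + 1 = 15.
S7 applies (level before this adjustment is 15 ≥ 11, so +5): 15 + 5 = 20.
Level 20 exceeds the maximum of 16; capped at 16.
Final offense level: 16.
Criminal history: 12 prior points → Category Serious (10-12).
Level 16 falls in the 16 band.
Grid: Level 16 × Category Serious = 2580-2820 days.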